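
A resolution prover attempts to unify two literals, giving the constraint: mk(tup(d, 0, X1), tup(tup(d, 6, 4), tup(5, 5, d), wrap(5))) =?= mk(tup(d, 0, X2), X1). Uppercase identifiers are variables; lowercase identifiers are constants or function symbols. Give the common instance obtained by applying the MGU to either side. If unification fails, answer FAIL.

mk(tup(d, 0, tup(tup(d, 6, 4), tup(5, 5, d), wrap(5))), tup(tup(d, 6, 4), tup(5, 5, d), wrap(5)))

Decompose mk/2: tup(d, 0, X1) =?= tup(d, 0, X2),  tup(tup(d, 6, 4), tup(5, 5, d), wrap(5)) =?= X1.
Decompose tup/3: d =?= d,  0 =?= 0,  X1 =?= X2.
Delete trivial equation d =?= d.
Delete trivial equation 0 =?= 0.
Bind X1 := X2; substituting into the remaining equation gives: tup(tup(d, 6, 4), tup(5, 5, d), wrap(5)) =?= X2.
Bind X2 := tup(tup(d, 6, 4), tup(5, 5, d), wrap(5)). Substituting into the earlier binding gives X1 := tup(tup(d, 6, 4), tup(5, 5, d), wrap(5)).
Applying the MGU to either side gives mk(tup(d, 0, tup(tup(d, 6, 4), tup(5, 5, d), wrap(5))), tup(tup(d, 6, 4), tup(5, 5, d), wrap(5))).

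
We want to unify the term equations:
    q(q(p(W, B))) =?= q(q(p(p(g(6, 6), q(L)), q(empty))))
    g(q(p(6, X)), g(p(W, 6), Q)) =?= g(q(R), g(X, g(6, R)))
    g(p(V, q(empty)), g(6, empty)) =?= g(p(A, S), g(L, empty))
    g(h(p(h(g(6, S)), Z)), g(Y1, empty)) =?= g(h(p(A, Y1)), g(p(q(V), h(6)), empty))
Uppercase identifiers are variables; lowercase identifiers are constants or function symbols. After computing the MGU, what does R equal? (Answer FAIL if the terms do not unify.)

Decompose q/1: q(p(W, B)) =?= q(p(p(g(6, 6), q(L)), q(empty))).
Decompose q/1: p(W, B) =?= p(p(g(6, 6), q(L)), q(empty)).
Decompose p/2: W =?= p(g(6, 6), q(L)),  B =?= q(empty).
Bind W := p(g(6, 6), q(L)); substituting into the one remaining equation that mentions W gives: g(q(p(6, X)), g(p(p(g(6, 6), q(L)), 6), Q)) =?= g(q(R), g(X, g(6, R))).
Bind B := q(empty); no other remaining equation mentions B.
Decompose g/2: q(p(6, X)) =?= q(R),  g(p(p(g(6, 6), q(L)), 6), Q) =?= g(X, g(6, R)).
Decompose q/1: p(6, X) =?= R.
Bind R := p(6, X); substituting into the one remaining equation that mentions R gives: g(p(p(g(6, 6), q(L)), 6), Q) =?= g(X, g(6, p(6, X))).
Decompose g/2: p(p(g(6, 6), q(L)), 6) =?= X,  Q =?= g(6, p(6, X)).
Bind X := p(p(g(6, 6), q(L)), 6); substituting into the one remaining equation that mentions X gives: Q =?= g(6, p(6, p(p(g(6, 6), q(L)), 6))). Substituting into the earlier binding gives R := p(6, p(p(g(6, 6), q(L)), 6)).
Bind Q := g(6, p(6, p(p(g(6, 6), q(L)), 6))); no other remaining equation mentions Q.
Decompose g/2: p(V, q(empty)) =?= p(A, S),  g(6, empty) =?= g(L, empty).
Decompose p/2: V =?= A,  q(empty) =?= S.
Bind V := A; substituting into the one remaining equation that mentions V gives: g(h(p(h(g(6, S)), Z)), g(Y1, empty)) =?= g(h(p(A, Y1)), g(p(q(A), h(6)), empty)).
Bind S := q(empty); substituting into the one remaining equation that mentions S gives: g(h(p(h(g(6, q(empty))), Z)), g(Y1, empty)) =?= g(h(p(A, Y1)), g(p(q(A), h(6)), empty)).
Decompose g/2: 6 =?= L,  empty =?= empty.
Bind L := 6; no other remaining equation mentions L. Substituting into the earlier bindings gives W := p(g(6, 6), q(6)), R := p(6, p(p(g(6, 6), q(6)), 6)), X := p(p(g(6, 6), q(6)), 6), Q := g(6, p(6, p(p(g(6, 6), q(6)), 6))).
Delete trivial equation empty =?= empty.
Decompose g/2: h(p(h(g(6, q(empty))), Z)) =?= h(p(A, Y1)),  g(Y1, empty) =?= g(p(q(A), h(6)), empty).
Decompose h/1: p(h(g(6, q(empty))), Z) =?= p(A, Y1).
Decompose p/2: h(g(6, q(empty))) =?= A,  Z =?= Y1.
Bind A := h(g(6, q(empty))); substituting into the one remaining equation that mentions A gives: g(Y1, empty) =?= g(p(q(h(g(6, q(empty)))), h(6)), empty). Substituting into the earlier binding gives V := h(g(6, q(empty))).
Bind Z := Y1; no other remaining equation mentions Z.
Decompose g/2: Y1 =?= p(q(h(g(6, q(empty)))), h(6)),  empty =?= empty.
Bind Y1 := p(q(h(g(6, q(empty)))), h(6)); no other remaining equation mentions Y1. Substituting into the earlier binding gives Z := p(q(h(g(6, q(empty)))), h(6)).
Delete trivial equation empty =?= empty.
MGU = { W -> p(g(6, 6), q(6)), B -> q(empty), R -> p(6, p(p(g(6, 6), q(6)), 6)), X -> p(p(g(6, 6), q(6)), 6), Q -> g(6, p(6, p(p(g(6, 6), q(6)), 6))), V -> h(g(6, q(empty))), S -> q(empty), L -> 6, A -> h(g(6, q(empty))), Z -> p(q(h(g(6, q(empty)))), h(6)), Y1 -> p(q(h(g(6, q(empty)))), h(6)) }, so R -> p(6, p(p(g(6, 6), q(6)), 6)).

p(6, p(p(g(6, 6), q(6)), 6))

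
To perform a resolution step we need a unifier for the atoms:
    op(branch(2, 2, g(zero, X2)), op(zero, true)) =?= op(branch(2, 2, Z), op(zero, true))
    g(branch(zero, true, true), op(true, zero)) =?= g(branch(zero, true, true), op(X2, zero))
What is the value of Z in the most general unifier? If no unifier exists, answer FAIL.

Decompose op/2: branch(2, 2, g(zero, X2)) =?= branch(2, 2, Z),  op(zero, true) =?= op(zero, true).
Decompose branch/3: 2 =?= 2,  2 =?= 2,  g(zero, X2) =?= Z.
Delete trivial equation 2 =?= 2.
Delete trivial equation 2 =?= 2.
Bind Z := g(zero, X2); no other remaining equation mentions Z.
Delete trivial equation op(zero, true) =?= op(zero, true).
Decompose g/2: branch(zero, true, true) =?= branch(zero, true, true),  op(true, zero) =?= op(X2, zero).
Delete trivial equation branch(zero, true, true) =?= branch(zero, true, true).
Decompose op/2: true =?= X2,  zero =?= zero.
Bind X2 := true; no other remaining equation mentions X2. Substituting into the earlier binding gives Z := g(zero, true).
Delete trivial equation zero =?= zero.
MGU = { Z -> g(zero, true), X2 -> true }, so Z -> g(zero, true).

g(zero, true)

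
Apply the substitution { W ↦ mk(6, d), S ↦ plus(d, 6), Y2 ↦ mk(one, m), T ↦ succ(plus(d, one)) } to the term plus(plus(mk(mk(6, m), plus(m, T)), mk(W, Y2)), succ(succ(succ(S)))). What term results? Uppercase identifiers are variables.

Replace each occurrence of W with mk(6, d).
Replace each occurrence of S with plus(d, 6).
Replace each occurrence of Y2 with mk(one, m).
Replace each occurrence of T with succ(plus(d, one)).
Result: plus(plus(mk(mk(6, m), plus(m, succ(plus(d, one)))), mk(mk(6, d), mk(one, m))), succ(succ(succ(plus(d, 6))))).

plus(plus(mk(mk(6, m), plus(m, succ(plus(d, one)))), mk(mk(6, d), mk(one, m))), succ(succ(succ(plus(d, 6)))))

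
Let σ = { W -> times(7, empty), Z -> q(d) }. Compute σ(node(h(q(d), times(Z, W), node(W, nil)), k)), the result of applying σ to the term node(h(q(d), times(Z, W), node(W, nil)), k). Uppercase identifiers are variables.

node(h(q(d), times(q(d), times(7, empty)), node(times(7, empty), nil)), k)

Replace each occurrence of W with times(7, empty).
Replace each occurrence of Z with q(d).
Result: node(h(q(d), times(q(d), times(7, empty)), node(times(7, empty), nil)), k).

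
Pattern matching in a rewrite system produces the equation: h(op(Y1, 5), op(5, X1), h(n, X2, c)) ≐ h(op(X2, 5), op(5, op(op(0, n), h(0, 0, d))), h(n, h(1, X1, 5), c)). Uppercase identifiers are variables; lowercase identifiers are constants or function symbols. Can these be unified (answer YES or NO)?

Decompose h/3: op(Y1, 5) ≐ op(X2, 5),  op(5, X1) ≐ op(5, op(op(0, n), h(0, 0, d))),  h(n, X2, c) ≐ h(n, h(1, X1, 5), c).
Decompose op/2: Y1 ≐ X2,  5 ≐ 5.
Bind Y1 := X2; no other remaining equation mentions Y1.
Delete trivial equation 5 ≐ 5.
Decompose op/2: 5 ≐ 5,  X1 ≐ op(op(0, n), h(0, 0, d)).
Delete trivial equation 5 ≐ 5.
Bind X1 := op(op(0, n), h(0, 0, d)); substituting into the remaining equation gives: h(n, X2, c) ≐ h(n, h(1, op(op(0, n), h(0, 0, d)), 5), c).
Decompose h/3: n ≐ n,  X2 ≐ h(1, op(op(0, n), h(0, 0, d)), 5),  c ≐ c.
Delete trivial equation n ≐ n.
Bind X2 := h(1, op(op(0, n), h(0, 0, d)), 5); no other remaining equation mentions X2. Substituting into the earlier binding gives Y1 := h(1, op(op(0, n), h(0, 0, d)), 5).
Delete trivial equation c ≐ c.
No equations remain and no clash or occurs-check failure arose, so a unifier exists.

YES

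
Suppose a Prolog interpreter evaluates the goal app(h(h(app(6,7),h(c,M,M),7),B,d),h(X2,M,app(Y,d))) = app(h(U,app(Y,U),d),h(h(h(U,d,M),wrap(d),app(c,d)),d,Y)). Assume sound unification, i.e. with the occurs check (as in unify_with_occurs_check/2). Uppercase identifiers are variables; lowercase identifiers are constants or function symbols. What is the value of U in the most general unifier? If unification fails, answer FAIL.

FAIL

Decompose app/2: h(h(app(6,7),h(c,M,M),7),B,d) = h(U,app(Y,U),d),  h(X2,M,app(Y,d)) = h(h(h(U,d,M),wrap(d),app(c,d)),d,Y).
Decompose h/3: h(app(6,7),h(c,M,M),7) = U,  B = app(Y,U),  d = d.
Bind U := h(app(6,7),h(c,M,M),7); substituting into the 2 remaining equations that mention U gives: B = app(Y,h(app(6,7),h(c,M,M),7)),  h(X2,M,app(Y,d)) = h(h(h(h(app(6,7),h(c,M,M),7),d,M),wrap(d),app(c,d)),d,Y).
Bind B := app(Y,h(app(6,7),h(c,M,M),7)); no other remaining equation mentions B.
Delete trivial equation d = d.
Decompose h/3: X2 = h(h(h(app(6,7),h(c,M,M),7),d,M),wrap(d),app(c,d)),  M = d,  app(Y,d) = Y.
Bind X2 := h(h(h(app(6,7),h(c,M,M),7),d,M),wrap(d),app(c,d)); no other remaining equation mentions X2.
Bind M := d; no other remaining equation mentions M. Substituting into the earlier bindings gives U := h(app(6,7),h(c,d,d),7), B := app(Y,h(app(6,7),h(c,d,d),7)), X2 := h(h(h(app(6,7),h(c,d,d),7),d,d),wrap(d),app(c,d)).
Occurs check fails: Y occurs in app(Y,d); the equation Y = app(Y,d) has no finite solution.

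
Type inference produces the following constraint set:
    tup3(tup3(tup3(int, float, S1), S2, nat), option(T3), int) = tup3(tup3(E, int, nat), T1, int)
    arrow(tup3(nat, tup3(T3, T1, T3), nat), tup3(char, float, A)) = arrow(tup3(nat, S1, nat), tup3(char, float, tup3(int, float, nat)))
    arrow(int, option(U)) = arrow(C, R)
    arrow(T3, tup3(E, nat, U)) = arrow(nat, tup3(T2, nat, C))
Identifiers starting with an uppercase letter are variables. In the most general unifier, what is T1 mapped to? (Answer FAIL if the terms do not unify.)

option(nat)

Decompose tup3/3: tup3(tup3(int, float, S1), S2, nat) = tup3(E, int, nat),  option(T3) = T1,  int = int.
Decompose tup3/3: tup3(int, float, S1) = E,  S2 = int,  nat = nat.
Bind E := tup3(int, float, S1); substituting into the one remaining equation that mentions E gives: arrow(T3, tup3(tup3(int, float, S1), nat, U)) = arrow(nat, tup3(T2, nat, C)).
Bind S2 := int; no other remaining equation mentions S2.
Delete trivial equation nat = nat.
Bind T1 := option(T3); substituting into the one remaining equation that mentions T1 gives: arrow(tup3(nat, tup3(T3, option(T3), T3), nat), tup3(char, float, A)) = arrow(tup3(nat, S1, nat), tup3(char, float, tup3(int, float, nat))).
Delete trivial equation int = int.
Decompose arrow/2: tup3(nat, tup3(T3, option(T3), T3), nat) = tup3(nat, S1, nat),  tup3(char, float, A) = tup3(char, float, tup3(int, float, nat)).
Decompose tup3/3: nat = nat,  tup3(T3, option(T3), T3) = S1,  nat = nat.
Delete trivial equation nat = nat.
Bind S1 := tup3(T3, option(T3), T3); substituting into the one remaining equation that mentions S1 gives: arrow(T3, tup3(tup3(int, float, tup3(T3, option(T3), T3)), nat, U)) = arrow(nat, tup3(T2, nat, C)). Substituting into the earlier binding gives E := tup3(int, float, tup3(T3, option(T3), T3)).
Delete trivial equation nat = nat.
Decompose tup3/3: char = char,  float = float,  A = tup3(int, float, nat).
Delete trivial equation char = char.
Delete trivial equation float = float.
Bind A := tup3(int, float, nat); no other remaining equation mentions A.
Decompose arrow/2: int = C,  option(U) = R.
Bind C := int; substituting into the one remaining equation that mentions C gives: arrow(T3, tup3(tup3(int, float, tup3(T3, option(T3), T3)), nat, U)) = arrow(nat, tup3(T2, nat, int)).
Bind R := option(U); no other remaining equation mentions R.
Decompose arrow/2: T3 = nat,  tup3(tup3(int, float, tup3(T3, option(T3), T3)), nat, U) = tup3(T2, nat, int).
Bind T3 := nat; substituting into the remaining equation gives: tup3(tup3(int, float, tup3(nat, option(nat), nat)), nat, U) = tup3(T2, nat, int). Substituting into the earlier bindings gives E := tup3(int, float, tup3(nat, option(nat), nat)), T1 := option(nat), S1 := tup3(nat, option(nat), nat).
Decompose tup3/3: tup3(int, float, tup3(nat, option(nat), nat)) = T2,  nat = nat,  U = int.
Bind T2 := tup3(int, float, tup3(nat, option(nat), nat)); no other remaining equation mentions T2.
Delete trivial equation nat = nat.
Bind U := int. Substituting into the earlier binding gives R := option(int).
MGU = { E := tup3(int, float, tup3(nat, option(nat), nat)), S2 := int, T1 := option(nat), S1 := tup3(nat, option(nat), nat), A := tup3(int, float, nat), C := int, R := option(int), T3 := nat, T2 := tup3(int, float, tup3(nat, option(nat), nat)), U := int }, so T1 := option(nat).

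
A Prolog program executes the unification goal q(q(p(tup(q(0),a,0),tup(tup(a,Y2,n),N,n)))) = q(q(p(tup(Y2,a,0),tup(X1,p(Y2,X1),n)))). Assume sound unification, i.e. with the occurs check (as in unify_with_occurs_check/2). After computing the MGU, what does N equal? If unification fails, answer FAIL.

Decompose q/1: q(p(tup(q(0),a,0),tup(tup(a,Y2,n),N,n))) = q(p(tup(Y2,a,0),tup(X1,p(Y2,X1),n))).
Decompose q/1: p(tup(q(0),a,0),tup(tup(a,Y2,n),N,n)) = p(tup(Y2,a,0),tup(X1,p(Y2,X1),n)).
Decompose p/2: tup(q(0),a,0) = tup(Y2,a,0),  tup(tup(a,Y2,n),N,n) = tup(X1,p(Y2,X1),n).
Decompose tup/3: q(0) = Y2,  a = a,  0 = 0.
Bind Y2 := q(0); substituting into the one remaining equation that mentions Y2 gives: tup(tup(a,q(0),n),N,n) = tup(X1,p(q(0),X1),n).
Delete trivial equation a = a.
Delete trivial equation 0 = 0.
Decompose tup/3: tup(a,q(0),n) = X1,  N = p(q(0),X1),  n = n.
Bind X1 := tup(a,q(0),n); substituting into the one remaining equation that mentions X1 gives: N = p(q(0),tup(a,q(0),n)).
Bind N := p(q(0),tup(a,q(0),n)); no other remaining equation mentions N.
Delete trivial equation n = n.
MGU = { Y2 = q(0), X1 = tup(a,q(0),n), N = p(q(0),tup(a,q(0),n)) }, so N = p(q(0),tup(a,q(0),n)).

p(q(0),tup(a,q(0),n))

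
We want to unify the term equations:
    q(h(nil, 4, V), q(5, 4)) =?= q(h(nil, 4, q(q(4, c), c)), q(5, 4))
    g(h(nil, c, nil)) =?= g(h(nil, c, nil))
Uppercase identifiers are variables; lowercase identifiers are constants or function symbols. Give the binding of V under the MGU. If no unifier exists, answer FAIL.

q(q(4, c), c)

Decompose q/2: h(nil, 4, V) =?= h(nil, 4, q(q(4, c), c)),  q(5, 4) =?= q(5, 4).
Decompose h/3: nil =?= nil,  4 =?= 4,  V =?= q(q(4, c), c).
Delete trivial equation nil =?= nil.
Delete trivial equation 4 =?= 4.
Bind V := q(q(4, c), c); no other remaining equation mentions V.
Delete trivial equation q(5, 4) =?= q(5, 4).
Delete trivial equation g(h(nil, c, nil)) =?= g(h(nil, c, nil)).
MGU = { V ↦ q(q(4, c), c) }, so V ↦ q(q(4, c), c).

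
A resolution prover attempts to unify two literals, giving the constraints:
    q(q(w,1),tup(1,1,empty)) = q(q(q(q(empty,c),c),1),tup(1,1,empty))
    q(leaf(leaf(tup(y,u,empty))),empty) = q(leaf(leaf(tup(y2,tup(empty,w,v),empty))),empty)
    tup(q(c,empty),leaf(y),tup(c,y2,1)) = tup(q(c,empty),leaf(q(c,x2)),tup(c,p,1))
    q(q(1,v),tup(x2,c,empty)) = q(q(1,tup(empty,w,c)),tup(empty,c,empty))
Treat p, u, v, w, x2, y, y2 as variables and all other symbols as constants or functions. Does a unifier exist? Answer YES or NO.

YES

Decompose q/2: q(w,1) = q(q(q(empty,c),c),1),  tup(1,1,empty) = tup(1,1,empty).
Decompose q/2: w = q(q(empty,c),c),  1 = 1.
Bind w := q(q(empty,c),c); substituting into the 2 remaining equations that mention w gives: q(leaf(leaf(tup(y,u,empty))),empty) = q(leaf(leaf(tup(y2,tup(empty,q(q(empty,c),c),v),empty))),empty),  q(q(1,v),tup(x2,c,empty)) = q(q(1,tup(empty,q(q(empty,c),c),c)),tup(empty,c,empty)).
Delete trivial equation 1 = 1.
Delete trivial equation tup(1,1,empty) = tup(1,1,empty).
Decompose q/2: leaf(leaf(tup(y,u,empty))) = leaf(leaf(tup(y2,tup(empty,q(q(empty,c),c),v),empty))),  empty = empty.
Decompose leaf/1: leaf(tup(y,u,empty)) = leaf(tup(y2,tup(empty,q(q(empty,c),c),v),empty)).
Decompose leaf/1: tup(y,u,empty) = tup(y2,tup(empty,q(q(empty,c),c),v),empty).
Decompose tup/3: y = y2,  u = tup(empty,q(q(empty,c),c),v),  empty = empty.
Bind y := y2; substituting into the one remaining equation that mentions y gives: tup(q(c,empty),leaf(y2),tup(c,y2,1)) = tup(q(c,empty),leaf(q(c,x2)),tup(c,p,1)).
Bind u := tup(empty,q(q(empty,c),c),v); no other remaining equation mentions u.
Delete trivial equation empty = empty.
Delete trivial equation empty = empty.
Decompose tup/3: q(c,empty) = q(c,empty),  leaf(y2) = leaf(q(c,x2)),  tup(c,y2,1) = tup(c,p,1).
Delete trivial equation q(c,empty) = q(c,empty).
Decompose leaf/1: y2 = q(c,x2).
Bind y2 := q(c,x2); substituting into the one remaining equation that mentions y2 gives: tup(c,q(c,x2),1) = tup(c,p,1). Substituting into the earlier binding gives y := q(c,x2).
Decompose tup/3: c = c,  q(c,x2) = p,  1 = 1.
Delete trivial equation c = c.
Bind p := q(c,x2); no other remaining equation mentions p.
Delete trivial equation 1 = 1.
Decompose q/2: q(1,v) = q(1,tup(empty,q(q(empty,c),c),c)),  tup(x2,c,empty) = tup(empty,c,empty).
Decompose q/2: 1 = 1,  v = tup(empty,q(q(empty,c),c),c).
Delete trivial equation 1 = 1.
Bind v := tup(empty,q(q(empty,c),c),c); no other remaining equation mentions v. Substituting into the earlier binding gives u := tup(empty,q(q(empty,c),c),tup(empty,q(q(empty,c),c),c)).
Decompose tup/3: x2 = empty,  c = c,  empty = empty.
Bind x2 := empty; no other remaining equation mentions x2. Substituting into the earlier bindings gives y := q(c,empty), y2 := q(c,empty), p := q(c,empty).
Delete trivial equation c = c.
Delete trivial equation empty = empty.
No equations remain and no clash or occurs-check failure arose, so a unifier exists.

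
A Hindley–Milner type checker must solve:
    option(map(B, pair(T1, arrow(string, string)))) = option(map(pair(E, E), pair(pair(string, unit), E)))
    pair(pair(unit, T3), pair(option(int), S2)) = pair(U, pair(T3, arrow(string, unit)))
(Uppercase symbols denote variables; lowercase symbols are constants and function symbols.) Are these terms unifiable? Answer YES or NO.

YES

Decompose option/1: map(B, pair(T1, arrow(string, string))) = map(pair(E, E), pair(pair(string, unit), E)).
Decompose map/2: B = pair(E, E),  pair(T1, arrow(string, string)) = pair(pair(string, unit), E).
Bind B := pair(E, E); no other remaining equation mentions B.
Decompose pair/2: T1 = pair(string, unit),  arrow(string, string) = E.
Bind T1 := pair(string, unit); no other remaining equation mentions T1.
Bind E := arrow(string, string); no other remaining equation mentions E. Substituting into the earlier binding gives B := pair(arrow(string, string), arrow(string, string)).
Decompose pair/2: pair(unit, T3) = U,  pair(option(int), S2) = pair(T3, arrow(string, unit)).
Bind U := pair(unit, T3); no other remaining equation mentions U.
Decompose pair/2: option(int) = T3,  S2 = arrow(string, unit).
Bind T3 := option(int); no other remaining equation mentions T3. Substituting into the earlier binding gives U := pair(unit, option(int)).
Bind S2 := arrow(string, unit).
No equations remain and no clash or occurs-check failure arose, so a unifier exists.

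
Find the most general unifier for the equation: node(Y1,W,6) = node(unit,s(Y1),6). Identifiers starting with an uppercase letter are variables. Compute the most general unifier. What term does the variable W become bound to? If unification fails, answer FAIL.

s(unit)

Decompose node/3: Y1 = unit,  W = s(Y1),  6 = 6.
Bind Y1 := unit; substituting into the one remaining equation that mentions Y1 gives: W = s(unit).
Bind W := s(unit); no other remaining equation mentions W.
Delete trivial equation 6 = 6.
MGU = { Y1 -> unit, W -> s(unit) }, so W -> s(unit).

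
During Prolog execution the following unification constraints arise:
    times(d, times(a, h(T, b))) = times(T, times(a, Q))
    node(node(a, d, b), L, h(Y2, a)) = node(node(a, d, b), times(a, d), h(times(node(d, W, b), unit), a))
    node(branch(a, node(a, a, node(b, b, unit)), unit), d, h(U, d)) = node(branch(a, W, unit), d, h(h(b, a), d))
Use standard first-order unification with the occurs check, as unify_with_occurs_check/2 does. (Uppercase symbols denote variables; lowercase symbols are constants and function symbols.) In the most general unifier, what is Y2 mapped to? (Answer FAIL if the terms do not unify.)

times(node(d, node(a, a, node(b, b, unit)), b), unit)

Decompose times/2: d = T,  times(a, h(T, b)) = times(a, Q).
Bind T := d; substituting into the one remaining equation that mentions T gives: times(a, h(d, b)) = times(a, Q).
Decompose times/2: a = a,  h(d, b) = Q.
Delete trivial equation a = a.
Bind Q := h(d, b); no other remaining equation mentions Q.
Decompose node/3: node(a, d, b) = node(a, d, b),  L = times(a, d),  h(Y2, a) = h(times(node(d, W, b), unit), a).
Delete trivial equation node(a, d, b) = node(a, d, b).
Bind L := times(a, d); no other remaining equation mentions L.
Decompose h/2: Y2 = times(node(d, W, b), unit),  a = a.
Bind Y2 := times(node(d, W, b), unit); no other remaining equation mentions Y2.
Delete trivial equation a = a.
Decompose node/3: branch(a, node(a, a, node(b, b, unit)), unit) = branch(a, W, unit),  d = d,  h(U, d) = h(h(b, a), d).
Decompose branch/3: a = a,  node(a, a, node(b, b, unit)) = W,  unit = unit.
Delete trivial equation a = a.
Bind W := node(a, a, node(b, b, unit)); no other remaining equation mentions W. Substituting into the earlier binding gives Y2 := times(node(d, node(a, a, node(b, b, unit)), b), unit).
Delete trivial equation unit = unit.
Delete trivial equation d = d.
Decompose h/2: U = h(b, a),  d = d.
Bind U := h(b, a); no other remaining equation mentions U.
Delete trivial equation d = d.
MGU = { T -> d, Q -> h(d, b), L -> times(a, d), Y2 -> times(node(d, node(a, a, node(b, b, unit)), b), unit), W -> node(a, a, node(b, b, unit)), U -> h(b, a) }, so Y2 -> times(node(d, node(a, a, node(b, b, unit)), b), unit).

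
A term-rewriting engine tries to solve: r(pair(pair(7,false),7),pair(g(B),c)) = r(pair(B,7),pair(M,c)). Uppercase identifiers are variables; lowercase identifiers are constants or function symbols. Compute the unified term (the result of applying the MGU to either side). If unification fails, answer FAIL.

Decompose r/2: pair(pair(7,false),7) = pair(B,7),  pair(g(B),c) = pair(M,c).
Decompose pair/2: pair(7,false) = B,  7 = 7.
Bind B := pair(7,false); substituting into the one remaining equation that mentions B gives: pair(g(pair(7,false)),c) = pair(M,c).
Delete trivial equation 7 = 7.
Decompose pair/2: g(pair(7,false)) = M,  c = c.
Bind M := g(pair(7,false)); no other remaining equation mentions M.
Delete trivial equation c = c.
Applying the MGU to either side gives r(pair(pair(7,false),7),pair(g(pair(7,false)),c)).

r(pair(pair(7,false),7),pair(g(pair(7,false)),c))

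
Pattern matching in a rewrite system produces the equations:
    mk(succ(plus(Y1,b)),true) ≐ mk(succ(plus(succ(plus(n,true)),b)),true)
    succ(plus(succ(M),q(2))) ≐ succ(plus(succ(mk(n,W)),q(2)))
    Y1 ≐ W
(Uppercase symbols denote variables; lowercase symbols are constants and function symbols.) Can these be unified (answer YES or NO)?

YES

Decompose mk/2: succ(plus(Y1,b)) ≐ succ(plus(succ(plus(n,true)),b)),  true ≐ true.
Decompose succ/1: plus(Y1,b) ≐ plus(succ(plus(n,true)),b).
Decompose plus/2: Y1 ≐ succ(plus(n,true)),  b ≐ b.
Bind Y1 := succ(plus(n,true)); substituting into the one remaining equation that mentions Y1 gives: succ(plus(n,true)) ≐ W.
Delete trivial equation b ≐ b.
Delete trivial equation true ≐ true.
Decompose succ/1: plus(succ(M),q(2)) ≐ plus(succ(mk(n,W)),q(2)).
Decompose plus/2: succ(M) ≐ succ(mk(n,W)),  q(2) ≐ q(2).
Decompose succ/1: M ≐ mk(n,W).
Bind M := mk(n,W); no other remaining equation mentions M.
Delete trivial equation q(2) ≐ q(2).
Bind W := succ(plus(n,true)). Substituting into the earlier binding gives M := mk(n,succ(plus(n,true))).
No equations remain and no clash or occurs-check failure arose, so a unifier exists.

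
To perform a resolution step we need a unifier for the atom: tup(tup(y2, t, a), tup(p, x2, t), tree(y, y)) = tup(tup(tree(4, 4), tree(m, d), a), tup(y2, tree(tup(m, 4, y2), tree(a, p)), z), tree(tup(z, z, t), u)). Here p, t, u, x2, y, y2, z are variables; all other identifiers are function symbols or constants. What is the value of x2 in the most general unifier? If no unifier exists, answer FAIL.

Decompose tup/3: tup(y2, t, a) = tup(tree(4, 4), tree(m, d), a),  tup(p, x2, t) = tup(y2, tree(tup(m, 4, y2), tree(a, p)), z),  tree(y, y) = tree(tup(z, z, t), u).
Decompose tup/3: y2 = tree(4, 4),  t = tree(m, d),  a = a.
Bind y2 := tree(4, 4); substituting into the one remaining equation that mentions y2 gives: tup(p, x2, t) = tup(tree(4, 4), tree(tup(m, 4, tree(4, 4)), tree(a, p)), z).
Bind t := tree(m, d); substituting into the 2 remaining equations that mention t gives: tup(p, x2, tree(m, d)) = tup(tree(4, 4), tree(tup(m, 4, tree(4, 4)), tree(a, p)), z),  tree(y, y) = tree(tup(z, z, tree(m, d)), u).
Delete trivial equation a = a.
Decompose tup/3: p = tree(4, 4),  x2 = tree(tup(m, 4, tree(4, 4)), tree(a, p)),  tree(m, d) = z.
Bind p := tree(4, 4); substituting into the one remaining equation that mentions p gives: x2 = tree(tup(m, 4, tree(4, 4)), tree(a, tree(4, 4))).
Bind x2 := tree(tup(m, 4, tree(4, 4)), tree(a, tree(4, 4))); no other remaining equation mentions x2.
Bind z := tree(m, d); substituting into the remaining equation gives: tree(y, y) = tree(tup(tree(m, d), tree(m, d), tree(m, d)), u).
Decompose tree/2: y = tup(tree(m, d), tree(m, d), tree(m, d)),  y = u.
Bind y := tup(tree(m, d), tree(m, d), tree(m, d)); substituting into the remaining equation gives: tup(tree(m, d), tree(m, d), tree(m, d)) = u.
Bind u := tup(tree(m, d), tree(m, d), tree(m, d)).
MGU = { y2 ↦ tree(4, 4), t ↦ tree(m, d), p ↦ tree(4, 4), x2 ↦ tree(tup(m, 4, tree(4, 4)), tree(a, tree(4, 4))), z ↦ tree(m, d), y ↦ tup(tree(m, d), tree(m, d), tree(m, d)), u ↦ tup(tree(m, d), tree(m, d), tree(m, d)) }, so x2 ↦ tree(tup(m, 4, tree(4, 4)), tree(a, tree(4, 4))).

tree(tup(m, 4, tree(4, 4)), tree(a, tree(4, 4)))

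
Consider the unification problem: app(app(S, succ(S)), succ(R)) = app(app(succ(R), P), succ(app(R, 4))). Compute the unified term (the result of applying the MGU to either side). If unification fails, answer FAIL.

FAIL

Decompose app/2: app(S, succ(S)) = app(succ(R), P),  succ(R) = succ(app(R, 4)).
Decompose app/2: S = succ(R),  succ(S) = P.
Bind S := succ(R); substituting into the one remaining equation that mentions S gives: succ(succ(R)) = P.
Bind P := succ(succ(R)); no other remaining equation mentions P.
Decompose succ/1: R = app(R, 4).
Occurs check fails: R occurs in app(R, 4); the equation R = app(R, 4) has no finite solution.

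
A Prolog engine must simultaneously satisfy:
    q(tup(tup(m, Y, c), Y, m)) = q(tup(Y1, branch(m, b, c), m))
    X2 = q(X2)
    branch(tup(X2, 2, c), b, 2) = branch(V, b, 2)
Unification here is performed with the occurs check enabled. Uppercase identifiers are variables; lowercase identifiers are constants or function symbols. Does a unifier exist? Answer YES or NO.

NO

Decompose q/1: tup(tup(m, Y, c), Y, m) = tup(Y1, branch(m, b, c), m).
Decompose tup/3: tup(m, Y, c) = Y1,  Y = branch(m, b, c),  m = m.
Bind Y1 := tup(m, Y, c); no other remaining equation mentions Y1.
Bind Y := branch(m, b, c); no other remaining equation mentions Y. Substituting into the earlier binding gives Y1 := tup(m, branch(m, b, c), c).
Delete trivial equation m = m.
Occurs check fails: X2 occurs in q(X2); the equation X2 = q(X2) has no finite solution.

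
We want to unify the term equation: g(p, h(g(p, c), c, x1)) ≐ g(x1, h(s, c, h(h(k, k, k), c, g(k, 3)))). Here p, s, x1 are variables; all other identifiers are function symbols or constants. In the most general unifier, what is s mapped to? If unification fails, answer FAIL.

g(h(h(k, k, k), c, g(k, 3)), c)

Decompose g/2: p ≐ x1,  h(g(p, c), c, x1) ≐ h(s, c, h(h(k, k, k), c, g(k, 3))).
Bind p := x1; substituting into the remaining equation gives: h(g(x1, c), c, x1) ≐ h(s, c, h(h(k, k, k), c, g(k, 3))).
Decompose h/3: g(x1, c) ≐ s,  c ≐ c,  x1 ≐ h(h(k, k, k), c, g(k, 3)).
Bind s := g(x1, c); no other remaining equation mentions s.
Delete trivial equation c ≐ c.
Bind x1 := h(h(k, k, k), c, g(k, 3)). Substituting into the earlier bindings gives p := h(h(k, k, k), c, g(k, 3)), s := g(h(h(k, k, k), c, g(k, 3)), c).
MGU = { p -> h(h(k, k, k), c, g(k, 3)), s -> g(h(h(k, k, k), c, g(k, 3)), c), x1 -> h(h(k, k, k), c, g(k, 3)) }, so s -> g(h(h(k, k, k), c, g(k, 3)), c).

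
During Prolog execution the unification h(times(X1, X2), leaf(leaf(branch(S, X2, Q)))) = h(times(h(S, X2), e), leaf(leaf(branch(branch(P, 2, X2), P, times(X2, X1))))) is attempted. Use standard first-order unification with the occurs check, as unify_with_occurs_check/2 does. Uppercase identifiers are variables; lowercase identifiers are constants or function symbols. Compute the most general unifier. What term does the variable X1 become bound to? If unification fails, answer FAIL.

h(branch(e, 2, e), e)

Decompose h/2: times(X1, X2) = times(h(S, X2), e),  leaf(leaf(branch(S, X2, Q))) = leaf(leaf(branch(branch(P, 2, X2), P, times(X2, X1)))).
Decompose times/2: X1 = h(S, X2),  X2 = e.
Bind X1 := h(S, X2); substituting into the one remaining equation that mentions X1 gives: leaf(leaf(branch(S, X2, Q))) = leaf(leaf(branch(branch(P, 2, X2), P, times(X2, h(S, X2))))).
Bind X2 := e; substituting into the remaining equation gives: leaf(leaf(branch(S, e, Q))) = leaf(leaf(branch(branch(P, 2, e), P, times(e, h(S, e))))). Substituting into the earlier binding gives X1 := h(S, e).
Decompose leaf/1: leaf(branch(S, e, Q)) = leaf(branch(branch(P, 2, e), P, times(e, h(S, e)))).
Decompose leaf/1: branch(S, e, Q) = branch(branch(P, 2, e), P, times(e, h(S, e))).
Decompose branch/3: S = branch(P, 2, e),  e = P,  Q = times(e, h(S, e)).
Bind S := branch(P, 2, e); substituting into the one remaining equation that mentions S gives: Q = times(e, h(branch(P, 2, e), e)). Substituting into the earlier binding gives X1 := h(branch(P, 2, e), e).
Bind P := e; substituting into the remaining equation gives: Q = times(e, h(branch(e, 2, e), e)). Substituting into the earlier bindings gives X1 := h(branch(e, 2, e), e), S := branch(e, 2, e).
Bind Q := times(e, h(branch(e, 2, e), e)).
MGU = { X1 -> h(branch(e, 2, e), e), X2 -> e, S -> branch(e, 2, e), P -> e, Q -> times(e, h(branch(e, 2, e), e)) }, so X1 -> h(branch(e, 2, e), e).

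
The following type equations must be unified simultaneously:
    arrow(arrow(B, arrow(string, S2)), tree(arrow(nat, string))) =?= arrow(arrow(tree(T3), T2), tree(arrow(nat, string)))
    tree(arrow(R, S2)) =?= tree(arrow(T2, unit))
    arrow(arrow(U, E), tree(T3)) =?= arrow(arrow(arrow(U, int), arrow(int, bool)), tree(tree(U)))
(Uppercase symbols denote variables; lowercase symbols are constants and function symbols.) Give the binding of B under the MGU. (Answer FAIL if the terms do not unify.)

Decompose arrow/2: arrow(B, arrow(string, S2)) =?= arrow(tree(T3), T2),  tree(arrow(nat, string)) =?= tree(arrow(nat, string)).
Decompose arrow/2: B =?= tree(T3),  arrow(string, S2) =?= T2.
Bind B := tree(T3); no other remaining equation mentions B.
Bind T2 := arrow(string, S2); substituting into the one remaining equation that mentions T2 gives: tree(arrow(R, S2)) =?= tree(arrow(arrow(string, S2), unit)).
Delete trivial equation tree(arrow(nat, string)) =?= tree(arrow(nat, string)).
Decompose tree/1: arrow(R, S2) =?= arrow(arrow(string, S2), unit).
Decompose arrow/2: R =?= arrow(string, S2),  S2 =?= unit.
Bind R := arrow(string, S2); no other remaining equation mentions R.
Bind S2 := unit; no other remaining equation mentions S2. Substituting into the earlier bindings gives T2 := arrow(string, unit), R := arrow(string, unit).
Decompose arrow/2: arrow(U, E) =?= arrow(arrow(U, int), arrow(int, bool)),  tree(T3) =?= tree(tree(U)).
Decompose arrow/2: U =?= arrow(U, int),  E =?= arrow(int, bool).
Occurs check fails: U occurs in arrow(U, int); the equation U =?= arrow(U, int) has no finite solution.

FAIL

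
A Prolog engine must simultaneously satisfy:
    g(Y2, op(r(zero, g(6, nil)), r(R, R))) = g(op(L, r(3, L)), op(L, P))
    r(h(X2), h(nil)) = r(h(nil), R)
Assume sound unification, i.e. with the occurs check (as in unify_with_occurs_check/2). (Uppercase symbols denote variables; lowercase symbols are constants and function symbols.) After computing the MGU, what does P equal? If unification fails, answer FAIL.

r(h(nil), h(nil))

Decompose g/2: Y2 = op(L, r(3, L)),  op(r(zero, g(6, nil)), r(R, R)) = op(L, P).
Bind Y2 := op(L, r(3, L)); no other remaining equation mentions Y2.
Decompose op/2: r(zero, g(6, nil)) = L,  r(R, R) = P.
Bind L := r(zero, g(6, nil)); no other remaining equation mentions L. Substituting into the earlier binding gives Y2 := op(r(zero, g(6, nil)), r(3, r(zero, g(6, nil)))).
Bind P := r(R, R); no other remaining equation mentions P.
Decompose r/2: h(X2) = h(nil),  h(nil) = R.
Decompose h/1: X2 = nil.
Bind X2 := nil; no other remaining equation mentions X2.
Bind R := h(nil). Substituting into the earlier binding gives P := r(h(nil), h(nil)).
MGU = { Y2 = op(r(zero, g(6, nil)), r(3, r(zero, g(6, nil)))), L = r(zero, g(6, nil)), P = r(h(nil), h(nil)), X2 = nil, R = h(nil) }, so P = r(h(nil), h(nil)).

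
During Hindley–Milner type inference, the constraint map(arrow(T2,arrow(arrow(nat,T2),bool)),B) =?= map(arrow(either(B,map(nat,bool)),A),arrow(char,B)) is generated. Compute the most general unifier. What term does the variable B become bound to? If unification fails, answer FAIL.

FAIL

Decompose map/2: arrow(T2,arrow(arrow(nat,T2),bool)) =?= arrow(either(B,map(nat,bool)),A),  B =?= arrow(char,B).
Decompose arrow/2: T2 =?= either(B,map(nat,bool)),  arrow(arrow(nat,T2),bool) =?= A.
Bind T2 := either(B,map(nat,bool)); substituting into the one remaining equation that mentions T2 gives: arrow(arrow(nat,either(B,map(nat,bool))),bool) =?= A.
Bind A := arrow(arrow(nat,either(B,map(nat,bool))),bool); no other remaining equation mentions A.
Occurs check fails: B occurs in arrow(char,B); the equation B =?= arrow(char,B) has no finite solution.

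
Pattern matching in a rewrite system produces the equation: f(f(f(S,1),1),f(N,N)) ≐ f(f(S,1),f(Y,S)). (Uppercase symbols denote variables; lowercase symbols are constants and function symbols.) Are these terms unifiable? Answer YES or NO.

Decompose f/2: f(f(S,1),1) ≐ f(S,1),  f(N,N) ≐ f(Y,S).
Decompose f/2: f(S,1) ≐ S,  1 ≐ 1.
Occurs check fails: S occurs in f(S,1); the equation S ≐ f(S,1) has no finite solution.

NO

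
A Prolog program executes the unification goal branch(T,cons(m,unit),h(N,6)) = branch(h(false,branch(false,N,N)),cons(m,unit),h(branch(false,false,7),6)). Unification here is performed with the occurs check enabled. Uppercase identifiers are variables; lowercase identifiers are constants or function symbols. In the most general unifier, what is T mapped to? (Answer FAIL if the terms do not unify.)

Decompose branch/3: T = h(false,branch(false,N,N)),  cons(m,unit) = cons(m,unit),  h(N,6) = h(branch(false,false,7),6).
Bind T := h(false,branch(false,N,N)); no other remaining equation mentions T.
Delete trivial equation cons(m,unit) = cons(m,unit).
Decompose h/2: N = branch(false,false,7),  6 = 6.
Bind N := branch(false,false,7); no other remaining equation mentions N. Substituting into the earlier binding gives T := h(false,branch(false,branch(false,false,7),branch(false,false,7))).
Delete trivial equation 6 = 6.
MGU = { T -> h(false,branch(false,branch(false,false,7),branch(false,false,7))), N -> branch(false,false,7) }, so T -> h(false,branch(false,branch(false,false,7),branch(false,false,7))).

h(false,branch(false,branch(false,false,7),branch(false,false,7)))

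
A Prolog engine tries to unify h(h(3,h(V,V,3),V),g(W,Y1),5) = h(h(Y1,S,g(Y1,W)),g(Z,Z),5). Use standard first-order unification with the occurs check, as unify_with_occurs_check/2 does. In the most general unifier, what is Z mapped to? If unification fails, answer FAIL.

3

Decompose h/3: h(3,h(V,V,3),V) = h(Y1,S,g(Y1,W)),  g(W,Y1) = g(Z,Z),  5 = 5.
Decompose h/3: 3 = Y1,  h(V,V,3) = S,  V = g(Y1,W).
Bind Y1 := 3; substituting into the 2 remaining equations that mention Y1 gives: V = g(3,W),  g(W,3) = g(Z,Z).
Bind S := h(V,V,3); no other remaining equation mentions S.
Bind V := g(3,W); no other remaining equation mentions V. Substituting into the earlier binding gives S := h(g(3,W),g(3,W),3).
Decompose g/2: W = Z,  3 = Z.
Bind W := Z; no other remaining equation mentions W. Substituting into the earlier bindings gives S := h(g(3,Z),g(3,Z),3), V := g(3,Z).
Bind Z := 3; no other remaining equation mentions Z. Substituting into the earlier bindings gives S := h(g(3,3),g(3,3),3), V := g(3,3), W := 3.
Delete trivial equation 5 = 5.
MGU = { Y1 = 3, S = h(g(3,3),g(3,3),3), V = g(3,3), W = 3, Z = 3 }, so Z = 3.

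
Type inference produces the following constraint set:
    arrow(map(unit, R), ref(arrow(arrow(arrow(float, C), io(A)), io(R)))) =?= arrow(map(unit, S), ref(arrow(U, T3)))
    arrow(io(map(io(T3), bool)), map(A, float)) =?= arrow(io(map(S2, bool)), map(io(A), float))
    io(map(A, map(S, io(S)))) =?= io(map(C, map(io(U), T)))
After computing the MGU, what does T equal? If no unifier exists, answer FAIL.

Decompose arrow/2: map(unit, R) =?= map(unit, S),  ref(arrow(arrow(arrow(float, C), io(A)), io(R))) =?= ref(arrow(U, T3)).
Decompose map/2: unit =?= unit,  R =?= S.
Delete trivial equation unit =?= unit.
Bind R := S; substituting into the one remaining equation that mentions R gives: ref(arrow(arrow(arrow(float, C), io(A)), io(S))) =?= ref(arrow(U, T3)).
Decompose ref/1: arrow(arrow(arrow(float, C), io(A)), io(S)) =?= arrow(U, T3).
Decompose arrow/2: arrow(arrow(float, C), io(A)) =?= U,  io(S) =?= T3.
Bind U := arrow(arrow(float, C), io(A)); substituting into the one remaining equation that mentions U gives: io(map(A, map(S, io(S)))) =?= io(map(C, map(io(arrow(arrow(float, C), io(A))), T))).
Bind T3 := io(S); substituting into the one remaining equation that mentions T3 gives: arrow(io(map(io(io(S)), bool)), map(A, float)) =?= arrow(io(map(S2, bool)), map(io(A), float)).
Decompose arrow/2: io(map(io(io(S)), bool)) =?= io(map(S2, bool)),  map(A, float) =?= map(io(A), float).
Decompose io/1: map(io(io(S)), bool) =?= map(S2, bool).
Decompose map/2: io(io(S)) =?= S2,  bool =?= bool.
Bind S2 := io(io(S)); no other remaining equation mentions S2.
Delete trivial equation bool =?= bool.
Decompose map/2: A =?= io(A),  float =?= float.
Occurs check fails: A occurs in io(A); the equation A =?= io(A) has no finite solution.

FAIL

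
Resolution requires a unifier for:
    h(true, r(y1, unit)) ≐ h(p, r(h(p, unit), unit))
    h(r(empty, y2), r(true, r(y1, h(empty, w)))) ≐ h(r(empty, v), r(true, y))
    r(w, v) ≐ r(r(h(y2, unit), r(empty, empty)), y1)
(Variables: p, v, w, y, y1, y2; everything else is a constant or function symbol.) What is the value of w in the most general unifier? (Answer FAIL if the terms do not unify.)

r(h(h(true, unit), unit), r(empty, empty))

Decompose h/2: true ≐ p,  r(y1, unit) ≐ r(h(p, unit), unit).
Bind p := true; substituting into the one remaining equation that mentions p gives: r(y1, unit) ≐ r(h(true, unit), unit).
Decompose r/2: y1 ≐ h(true, unit),  unit ≐ unit.
Bind y1 := h(true, unit); substituting into the 2 remaining equations that mention y1 gives: h(r(empty, y2), r(true, r(h(true, unit), h(empty, w)))) ≐ h(r(empty, v), r(true, y)),  r(w, v) ≐ r(r(h(y2, unit), r(empty, empty)), h(true, unit)).
Delete trivial equation unit ≐ unit.
Decompose h/2: r(empty, y2) ≐ r(empty, v),  r(true, r(h(true, unit), h(empty, w))) ≐ r(true, y).
Decompose r/2: empty ≐ empty,  y2 ≐ v.
Delete trivial equation empty ≐ empty.
Bind y2 := v; substituting into the one remaining equation that mentions y2 gives: r(w, v) ≐ r(r(h(v, unit), r(empty, empty)), h(true, unit)).
Decompose r/2: true ≐ true,  r(h(true, unit), h(empty, w)) ≐ y.
Delete trivial equation true ≐ true.
Bind y := r(h(true, unit), h(empty, w)); no other remaining equation mentions y.
Decompose r/2: w ≐ r(h(v, unit), r(empty, empty)),  v ≐ h(true, unit).
Bind w := r(h(v, unit), r(empty, empty)); no other remaining equation mentions w. Substituting into the earlier binding gives y := r(h(true, unit), h(empty, r(h(v, unit), r(empty, empty)))).
Bind v := h(true, unit). Substituting into the earlier bindings gives y2 := h(true, unit), y := r(h(true, unit), h(empty, r(h(h(true, unit), unit), r(empty, empty)))), w := r(h(h(true, unit), unit), r(empty, empty)).
MGU = { p ↦ true, y1 ↦ h(true, unit), y2 ↦ h(true, unit), y ↦ r(h(true, unit), h(empty, r(h(h(true, unit), unit), r(empty, empty)))), w ↦ r(h(h(true, unit), unit), r(empty, empty)), v ↦ h(true, unit) }, so w ↦ r(h(h(true, unit), unit), r(empty, empty)).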